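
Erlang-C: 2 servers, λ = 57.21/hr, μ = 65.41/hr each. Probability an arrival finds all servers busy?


a = λ/μ = 0.8746; ρ = a/2 = 0.4373
P₀ = 0.391480 (from M/M/c formula)
C(c,a) = [a^c/(c!(1−ρ))]·P₀ = [0.76499/(2·0.5627)]·0.391480
= 0.67977·0.391480 = 0.266117

Final: 0.266117


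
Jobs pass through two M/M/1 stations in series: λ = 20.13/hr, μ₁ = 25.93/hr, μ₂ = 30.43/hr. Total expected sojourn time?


Each node sees arrival rate λ = 20.13/hr (tandem ⇒ throughput preserved).
W₁ = 1/(μ₁−λ) = 1/(25.93−20.13) = 0.17241 hr
W₂ = 1/(μ₂−λ) = 1/(30.43−20.13) = 0.09709 hr
W_total = W₁ + W₂ = 0.17241 + 0.09709 = 0.26950 hr

Final: 0.26950 hr


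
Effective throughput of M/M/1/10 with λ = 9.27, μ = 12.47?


ρ = 0.7434; P_K = (1−ρ)ρ^10/(1−ρ^11) = 0.013753
λ_eff = λ(1 − P_K) = 9.27·(1 − 0.013753) = 9.27·0.986247 = 9.1425 /hr

Final: 9.1425 /hr


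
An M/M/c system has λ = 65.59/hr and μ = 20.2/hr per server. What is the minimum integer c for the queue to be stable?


Stability requires cμ > λ ⇔ c > λ/μ.
λ/μ = 65.59/20.2 = 3.2470
Minimum integer c = ⌊3.2470⌋ + 1 = 4
Check: 4·20.2 = 80.80 > 65.59, while 3·20.2 = 60.60 ≤ 65.59

Final: 4 servers


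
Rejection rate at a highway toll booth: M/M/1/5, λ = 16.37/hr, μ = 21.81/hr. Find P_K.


ρ = λ/μ = 16.37/21.81 = 0.7506
P_K = (1−ρ)ρ^K/(1−ρ^(K+1)) = (0.2494·0.238213)/(1 − 0.178796)
= 0.059417/0.821204 = 0.072353

Final: 0.072353


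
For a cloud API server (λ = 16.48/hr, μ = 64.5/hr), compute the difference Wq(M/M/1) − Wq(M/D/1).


ρ = 16.48/64.5 = 0.2555
Wq(M/M/1) = ρ/(μ−λ) = 0.2555/48.02 = 0.005321 hr
Wq(M/D/1) = ρ/(2(μ−λ)) = 0.002660 hr
Savings = 0.005321 − 0.002660 = 0.002660 hr

Final: 0.002660 hr


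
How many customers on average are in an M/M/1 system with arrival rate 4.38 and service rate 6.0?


ρ = λ/μ = 4.38/6.0 = 0.7300
L = ρ/(1−ρ) = 0.7300/(1 − 0.7300) = 0.7300/0.2700 = 2.7037

Final: 2.7037


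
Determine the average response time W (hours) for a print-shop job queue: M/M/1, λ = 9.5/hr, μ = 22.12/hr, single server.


W = 1/(μ−λ) = 1/(22.12 − 9.5) = 1/12.62 = 0.07924 hr

Final: 0.07924 hr


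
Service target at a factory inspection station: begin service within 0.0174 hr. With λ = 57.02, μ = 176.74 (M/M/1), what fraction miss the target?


ρ = 57.02/176.74 = 0.3226
P(Wq > t) = ρ·e^{−(μ−λ)t} = 0.3226·e^{−2.0831}
= 0.3226·0.124540 = 0.040179

Final: 0.040179


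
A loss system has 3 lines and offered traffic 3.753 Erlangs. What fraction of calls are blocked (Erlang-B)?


B(c,a) = (a^c/c!) / Σ_{k=0}^{c} a^k/k!
a^3/3! = 8.810173
Σ terms (k=0..3): 1.00000 + 3.75300 + 7.04250 + 8.81017 = 20.605678
B = 8.810173/20.605678 = 0.427560

Final: 0.427560


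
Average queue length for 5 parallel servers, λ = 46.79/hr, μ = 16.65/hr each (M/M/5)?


a = λ/μ = 2.8102; ρ = a/5 = 0.5620
P₀ = 0.057500
Lq = P₀·a^c·ρ / (c!·(1−ρ)²) = 0.057500·175.26453·0.5620/(120·0.19181)
= 0.24609

Final: 0.24609


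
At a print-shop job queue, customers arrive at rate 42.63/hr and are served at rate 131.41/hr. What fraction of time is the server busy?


ρ = λ/μ = 42.63/131.41 = 0.3244

Final: 0.3244


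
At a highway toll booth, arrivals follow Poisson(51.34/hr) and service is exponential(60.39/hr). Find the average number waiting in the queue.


ρ = 51.34/60.39 = 0.8501
Lq = ρ²/(1−ρ) = 0.7227/0.1499 = 4.8228

Final: 4.8228


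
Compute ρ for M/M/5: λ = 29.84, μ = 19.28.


ρ = λ/(cμ) = 29.84/(5·19.28) = 29.84/96.40 = 0.3095

Final: 0.3095


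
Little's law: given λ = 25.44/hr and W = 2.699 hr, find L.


L = λW = 25.44·2.699 = 68.6626

Final: 68.6626


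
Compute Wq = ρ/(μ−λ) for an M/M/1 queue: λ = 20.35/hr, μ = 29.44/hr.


ρ = 20.35/29.44 = 0.6912
Wq = ρ/(μ−λ) = 0.6912/(29.44 − 20.35) = 0.6912/9.09 = 0.07604 hr

Final: 0.07604 hr


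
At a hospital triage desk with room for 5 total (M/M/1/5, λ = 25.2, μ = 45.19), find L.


ρ = 25.2/45.19 = 0.5576
L = ρ[1 − (K+1)ρ^K + Kρ^(K+1)] / [(1−ρ)(1−ρ^(K+1))]
Numerator: 0.5576·(1 − 6·0.053925 + 5·0.030071) = 0.461064
Denominator: (0.4424)·(0.969929) = 0.429052
L = 0.461064/0.429052 = 1.0746

Final: 1.0746


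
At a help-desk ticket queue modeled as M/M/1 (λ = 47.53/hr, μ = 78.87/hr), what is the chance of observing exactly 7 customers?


ρ = 47.53/78.87 = 0.6026
P_n = (1−ρ)·ρ^n = (1 − 0.6026)·0.6026^7 = 0.3974·0.028866 = 0.011470

Final: 0.011470


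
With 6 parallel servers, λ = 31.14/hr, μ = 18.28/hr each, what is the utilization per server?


ρ = λ/(cμ) = 31.14/(6·18.28) = 31.14/109.68 = 0.2839

Final: 0.2839


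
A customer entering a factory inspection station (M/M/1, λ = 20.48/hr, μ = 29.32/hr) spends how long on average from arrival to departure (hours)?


W = 1/(μ−λ) = 1/(29.32 − 20.48) = 1/8.84 = 0.1131 hr

Final: 0.1131 hr


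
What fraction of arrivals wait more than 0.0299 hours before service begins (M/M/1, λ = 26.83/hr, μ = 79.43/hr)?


ρ = 26.83/79.43 = 0.3378
P(Wq > t) = ρ·e^{−(μ−λ)t} = 0.3378·e^{−1.5727}
= 0.3378·0.207476 = 0.070082

Final: 0.070082


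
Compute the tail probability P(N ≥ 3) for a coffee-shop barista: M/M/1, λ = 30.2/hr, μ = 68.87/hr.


ρ = 30.2/68.87 = 0.4385
P(N ≥ n) = ρ^n = 0.4385^3 = 0.084320

Final: 0.084320


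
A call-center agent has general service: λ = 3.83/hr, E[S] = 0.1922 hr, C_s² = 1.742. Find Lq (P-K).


ρ = λ·E[S] = 3.83·0.1922 = 0.7361
Lq = ρ²(1+C_s²)/(2(1−ρ)) = 0.5419·(1+1.742)/(2·0.2639)
= 0.5419·2.7420/0.5277 = 2.81543

Final: 2.81543


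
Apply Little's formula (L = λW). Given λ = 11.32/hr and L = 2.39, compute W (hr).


W = L/λ = 2.39/11.32 = 0.2111 hr

Final: 0.2111 hr


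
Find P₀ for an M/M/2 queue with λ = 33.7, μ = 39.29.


a = λ/μ = 33.7/39.29 = 0.8577; ρ = a/c = 0.4289
Σ_{k=0}^{1} a^k/k! (terms k=0..1) = 1.00000 + 0.85772 = 1.85772
Tail: a^2/(2!(1−ρ)) = 0.73569/(2·0.5711) = 0.64406
P₀ = 1/(1.85772 + 0.64406) = 1/2.50178 = 0.399715

Final: 0.399715


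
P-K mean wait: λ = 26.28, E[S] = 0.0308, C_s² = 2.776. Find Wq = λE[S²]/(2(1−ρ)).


ρ = λ·E[S] = 26.28·0.0308 = 0.8094
E[S²] = E[S]²(1+C_s²) = 0.0308²·(1+2.776) = 0.003582
Wq = λ·E[S²]/(2(1−ρ)) = 26.28·0.003582/(2·0.1906) = 0.24698 hr

Final: 0.24698 hr


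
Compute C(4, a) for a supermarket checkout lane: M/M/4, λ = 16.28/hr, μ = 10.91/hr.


a = λ/μ = 1.4922; ρ = a/4 = 0.3731
P₀ = 0.222774 (from M/M/c formula)
C(c,a) = [a^c/(c!(1−ρ))]·P₀ = [4.95814/(24·0.6269)]·0.222774
= 0.32952·0.222774 = 0.073408

Final: 0.073408


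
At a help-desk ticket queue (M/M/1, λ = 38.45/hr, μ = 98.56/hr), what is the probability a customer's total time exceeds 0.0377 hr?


W ~ Exponential(μ−λ) for M/M/1.
μ − λ = 98.56 − 38.45 = 60.1100
P(W > t) = e^{−(μ−λ)t} = e^{−2.2661} = 0.103711

Final: 0.103711


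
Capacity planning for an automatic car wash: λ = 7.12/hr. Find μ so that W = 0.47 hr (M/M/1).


W = 1/(μ−λ) ⇒ μ − λ = 1/W = 1/0.47 = 2.1277
μ = λ + 1/W = 7.12 + 2.1277 = 9.2477 per hr

Final: 9.2477 /hr


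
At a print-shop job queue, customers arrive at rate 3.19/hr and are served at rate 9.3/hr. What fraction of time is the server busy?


ρ = λ/μ = 3.19/9.3 = 0.3430

Final: 0.3430


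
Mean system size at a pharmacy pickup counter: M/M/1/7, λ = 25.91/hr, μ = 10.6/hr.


ρ = 25.91/10.6 = 2.4443
L = ρ[1 − (K+1)ρ^K + Kρ^(K+1)] / [(1−ρ)(1−ρ^(K+1))]
Numerator: 2.4443·(1 − 8·521.351748 + 7·1274.360735) = 11612.351528
Denominator: (-1.4443)·(-1273.360735) = 1839.165364
L = 11612.351528/1839.165364 = 6.3139

Final: 6.3139


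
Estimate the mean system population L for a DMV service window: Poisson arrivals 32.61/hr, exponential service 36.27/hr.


ρ = λ/μ = 32.61/36.27 = 0.8991
L = ρ/(1−ρ) = 0.8991/(1 − 0.8991) = 0.8991/0.1009 = 8.9098

Final: 8.9098


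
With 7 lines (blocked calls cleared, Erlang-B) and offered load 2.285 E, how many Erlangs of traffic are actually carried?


B(7,2.285) = 0.006584 (Erlang-B)
Carried load = a(1 − B) = 2.285·(1 − 0.006584) = 2.285·0.993416 = 2.2700 E

Final: 2.2700 Erlangs


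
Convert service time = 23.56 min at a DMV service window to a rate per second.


μ = 1/(service time) in consistent units.
1 second = 0.0166667 min, so μ = 0.0166667/23.56 = 0.0007074 per second

Final: 0.0007074 /sec


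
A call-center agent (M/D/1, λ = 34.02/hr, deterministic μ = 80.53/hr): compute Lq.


ρ = 34.02/80.53 = 0.4225
M/D/1: Lq = ρ²/(2(1−ρ)) = 0.1785/(2·0.5775) = 0.15450

Final: 0.15450


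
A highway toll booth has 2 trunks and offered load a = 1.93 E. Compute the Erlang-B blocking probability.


B(c,a) = (a^c/c!) / Σ_{k=0}^{c} a^k/k!
a^2/2! = 1.862450
Σ terms (k=0..2): 1.00000 + 1.93000 + 1.86245 = 4.792450
B = 1.862450/4.792450 = 0.388622

Final: 0.388622


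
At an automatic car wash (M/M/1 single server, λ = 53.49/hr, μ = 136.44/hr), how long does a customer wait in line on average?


ρ = 53.49/136.44 = 0.3920
Wq = ρ/(μ−λ) = 0.3920/(136.44 − 53.49) = 0.3920/82.95 = 0.004726 hr

Final: 0.004726 hr


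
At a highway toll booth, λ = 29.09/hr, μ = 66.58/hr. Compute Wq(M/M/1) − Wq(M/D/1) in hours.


ρ = 29.09/66.58 = 0.4369
Wq(M/M/1) = ρ/(μ−λ) = 0.4369/37.49 = 0.01165 hr
Wq(M/D/1) = ρ/(2(μ−λ)) = 0.005827 hr
Savings = 0.01165 − 0.005827 = 0.005827 hr

Final: 0.005827 hr


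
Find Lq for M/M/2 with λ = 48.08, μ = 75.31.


a = λ/μ = 0.6384; ρ = a/2 = 0.3192
P₀ = 0.516054
Lq = P₀·a^c·ρ / (c!·(1−ρ)²) = 0.516054·0.40759·0.3192/(2·0.46347)
= 0.07244

Final: 0.07244


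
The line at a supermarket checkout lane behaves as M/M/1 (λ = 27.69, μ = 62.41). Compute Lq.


ρ = 27.69/62.41 = 0.4437
Lq = ρ²/(1−ρ) = 0.1969/0.5563 = 0.3538

Final: 0.3538


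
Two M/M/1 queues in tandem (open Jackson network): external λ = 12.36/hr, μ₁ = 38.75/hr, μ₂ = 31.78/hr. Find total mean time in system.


Each node sees arrival rate λ = 12.36/hr (tandem ⇒ throughput preserved).
W₁ = 1/(μ₁−λ) = 1/(38.75−12.36) = 0.03789 hr
W₂ = 1/(μ₂−λ) = 1/(31.78−12.36) = 0.05149 hr
W_total = W₁ + W₂ = 0.03789 + 0.05149 = 0.08939 hr

Final: 0.08939 hr


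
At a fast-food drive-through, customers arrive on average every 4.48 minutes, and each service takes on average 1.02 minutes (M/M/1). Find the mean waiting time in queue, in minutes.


λ = 60/4.48 = 13.3929 /hr
μ = 60/1.02 = 58.8235 /hr
ρ = λ/μ = 13.3929/58.8235 = 0.2277
Wq = ρ/(μ−λ) = 0.2277/(58.8235−13.3929) = 0.005012 hr
In minutes: 0.005012·60 = 0.3007 min

Final: 0.3007 min


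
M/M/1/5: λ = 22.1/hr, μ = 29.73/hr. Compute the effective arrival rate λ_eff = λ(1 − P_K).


ρ = 0.7434; P_K = (1−ρ)ρ^5/(1−ρ^6) = 0.070077
λ_eff = λ(1 − P_K) = 22.1·(1 − 0.070077) = 22.1·0.929923 = 20.5513 /hr

Final: 20.5513 /hr


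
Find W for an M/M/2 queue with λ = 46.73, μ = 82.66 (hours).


a = 0.5653; ρ = 0.2827; P₀ = 0.559255
Lq = P₀·a^c·ρ/(c!(1−ρ)²) = 0.04909
Wq = Lq/λ = 0.04909/46.73 = 0.001051 hr
W = Wq + 1/μ = 0.001051 + 0.01210 = 0.01315 hr

Final: 0.01315 hr


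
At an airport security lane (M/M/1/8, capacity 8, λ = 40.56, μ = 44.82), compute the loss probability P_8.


ρ = λ/μ = 40.56/44.82 = 0.9050
P_K = (1−ρ)ρ^K/(1−ρ^(K+1)) = (0.09505·0.449789)/(1 − 0.407038)
= 0.042751/0.592962 = 0.072097

Final: 0.072097


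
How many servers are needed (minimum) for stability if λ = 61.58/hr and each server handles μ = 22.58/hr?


Stability requires cμ > λ ⇔ c > λ/μ.
λ/μ = 61.58/22.58 = 2.7272
Minimum integer c = ⌊2.7272⌋ + 1 = 3
Check: 3·22.58 = 67.74 > 61.58, while 2·22.58 = 45.16 ≤ 61.58

Final: 3 servers


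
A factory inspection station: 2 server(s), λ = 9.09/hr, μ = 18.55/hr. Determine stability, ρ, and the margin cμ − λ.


Total capacity cμ = 2·18.55 = 37.10/hr
ρ = λ/(cμ) = 9.09/37.10 = 0.2450
Stable ⇔ ρ < 1: YES
Spare capacity = cμ − λ = 37.10 − 9.09 = 28.01/hr

Final: ρ = 0.2450; stable; margin = 28.01/hr


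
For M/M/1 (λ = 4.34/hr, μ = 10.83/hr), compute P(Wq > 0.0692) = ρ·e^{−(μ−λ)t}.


ρ = 4.34/10.83 = 0.4007
P(Wq > t) = ρ·e^{−(μ−λ)t} = 0.4007·e^{−0.4491}
= 0.4007·0.638197 = 0.255750

Final: 0.255750


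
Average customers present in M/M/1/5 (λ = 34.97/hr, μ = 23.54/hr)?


ρ = 34.97/23.54 = 1.4856
L = ρ[1 − (K+1)ρ^K + Kρ^(K+1)] / [(1−ρ)(1−ρ^(K+1))]
Numerator: 1.4856·(1 − 6·7.235122 + 5·10.748183) = 16.831624
Denominator: (-0.4856)·(-9.748183) = 4.733294
L = 16.831624/4.733294 = 3.5560

Final: 3.5560


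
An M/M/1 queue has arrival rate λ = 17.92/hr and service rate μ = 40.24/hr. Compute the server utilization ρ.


ρ = λ/μ = 17.92/40.24 = 0.4453

Final: 0.4453


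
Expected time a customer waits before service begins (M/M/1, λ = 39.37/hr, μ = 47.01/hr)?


ρ = 39.37/47.01 = 0.8375
Wq = ρ/(μ−λ) = 0.8375/(47.01 − 39.37) = 0.8375/7.64 = 0.1096 hr

Final: 0.1096 hr


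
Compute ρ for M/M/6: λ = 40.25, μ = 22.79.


ρ = λ/(cμ) = 40.25/(6·22.79) = 40.25/136.74 = 0.2944

Final: 0.2944


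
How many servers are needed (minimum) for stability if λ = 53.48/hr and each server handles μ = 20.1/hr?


Stability requires cμ > λ ⇔ c > λ/μ.
λ/μ = 53.48/20.1 = 2.6607
Minimum integer c = ⌊2.6607⌋ + 1 = 3
Check: 3·20.1 = 60.30 > 53.48, while 2·20.1 = 40.20 ≤ 53.48

Final: 3 servers


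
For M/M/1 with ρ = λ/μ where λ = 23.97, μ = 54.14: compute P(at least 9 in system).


ρ = 23.97/54.14 = 0.4427
P(N ≥ n) = ρ^n = 0.4427^9 = 0.0006537

Final: 0.0006537


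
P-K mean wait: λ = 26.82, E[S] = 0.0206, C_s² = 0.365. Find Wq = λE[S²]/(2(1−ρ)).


ρ = λ·E[S] = 26.82·0.0206 = 0.5525
E[S²] = E[S]²(1+C_s²) = 0.0206²·(1+0.365) = 0.0005793
Wq = λ·E[S²]/(2(1−ρ)) = 26.82·0.0005793/(2·0.4475) = 0.01736 hr

Final: 0.01736 hr


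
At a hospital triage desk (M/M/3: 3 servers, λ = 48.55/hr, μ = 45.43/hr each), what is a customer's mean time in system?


a = 1.0687; ρ = 0.3562; P₀ = 0.338331
Lq = P₀·a^c·ρ/(c!(1−ρ)²) = 0.05915
Wq = Lq/λ = 0.05915/48.55 = 0.001218 hr
W = Wq + 1/μ = 0.001218 + 0.02201 = 0.02323 hr

Final: 0.02323 hr


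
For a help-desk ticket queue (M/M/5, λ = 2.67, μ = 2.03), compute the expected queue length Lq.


a = λ/μ = 1.3153; ρ = a/5 = 0.2631
P₀ = 0.268192
Lq = P₀·a^c·ρ / (c!·(1−ρ)²) = 0.268192·3.93619·0.2631/(120·0.54309)
= 0.004261

Final: 0.004261


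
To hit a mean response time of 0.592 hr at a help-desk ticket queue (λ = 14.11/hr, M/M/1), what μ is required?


W = 1/(μ−λ) ⇒ μ − λ = 1/W = 1/0.592 = 1.6892
μ = λ + 1/W = 14.11 + 1.6892 = 15.7992 per hr

Final: 15.7992 /hr


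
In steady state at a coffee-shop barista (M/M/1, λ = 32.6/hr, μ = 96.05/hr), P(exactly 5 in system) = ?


ρ = 32.6/96.05 = 0.3394
P_n = (1−ρ)·ρ^n = (1 − 0.3394)·0.3394^5 = 0.6606·0.004504 = 0.002975

Final: 0.002975


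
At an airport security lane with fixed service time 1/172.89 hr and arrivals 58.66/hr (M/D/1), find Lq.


ρ = 58.66/172.89 = 0.3393
M/D/1: Lq = ρ²/(2(1−ρ)) = 0.1151/(2·0.6607) = 0.08712

Final: 0.08712


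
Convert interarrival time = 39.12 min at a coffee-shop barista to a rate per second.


λ = 1/(interarrival time) in consistent units.
1 second = 0.0166667 min, so λ = 0.0166667/39.12 = 0.0004260 per second

Final: 0.0004260 /sec


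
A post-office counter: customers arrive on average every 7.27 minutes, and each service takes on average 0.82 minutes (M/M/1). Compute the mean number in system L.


λ = 60/7.27 = 8.2531 /hr
μ = 60/0.82 = 73.1707 /hr
ρ = λ/μ = 8.2531/73.1707 = 0.1128
L = ρ/(1−ρ) = 0.1128/0.8872 = 0.1271

Final: 0.1271


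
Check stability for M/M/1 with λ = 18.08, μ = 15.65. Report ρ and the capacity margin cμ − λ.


Total capacity cμ = 1·15.65 = 15.65/hr
ρ = λ/(cμ) = 18.08/15.65 = 1.1553
Stable ⇔ ρ < 1: NO
Spare capacity = cμ − λ = 15.65 − 18.08 = -2.43/hr

Final: ρ = 1.1553; unstable; margin = -2.43/hr


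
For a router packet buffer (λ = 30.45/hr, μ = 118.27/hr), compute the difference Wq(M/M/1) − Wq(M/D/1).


ρ = 30.45/118.27 = 0.2575
Wq(M/M/1) = ρ/(μ−λ) = 0.2575/87.82 = 0.002932 hr
Wq(M/D/1) = ρ/(2(μ−λ)) = 0.001466 hr
Savings = 0.002932 − 0.001466 = 0.001466 hr

Final: 0.001466 hr


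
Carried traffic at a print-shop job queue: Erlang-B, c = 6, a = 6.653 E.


B(6,6.653) = 0.309174 (Erlang-B)
Carried load = a(1 − B) = 6.653·(1 − 0.309174) = 6.653·0.690826 = 4.5961 E

Final: 4.5961 Erlangs


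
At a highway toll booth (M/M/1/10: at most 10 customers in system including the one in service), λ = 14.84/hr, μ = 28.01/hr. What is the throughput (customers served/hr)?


ρ = 0.5298; P_K = (1−ρ)ρ^10/(1−ρ^11) = 0.0008201
λ_eff = λ(1 − P_K) = 14.84·(1 − 0.0008201) = 14.84·0.999180 = 14.8278 /hr

Final: 14.8278 /hr


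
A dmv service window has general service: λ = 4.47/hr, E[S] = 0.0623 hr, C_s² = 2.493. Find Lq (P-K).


ρ = λ·E[S] = 4.47·0.0623 = 0.2785
Lq = ρ²(1+C_s²)/(2(1−ρ)) = 0.07755·(1+2.493)/(2·0.7215)
= 0.07755·3.4930/1.4430 = 0.18772

Final: 0.18772


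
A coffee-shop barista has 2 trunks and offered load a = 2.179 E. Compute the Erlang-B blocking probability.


B(c,a) = (a^c/c!) / Σ_{k=0}^{c} a^k/k!
a^2/2! = 2.374020
Σ terms (k=0..2): 1.00000 + 2.17900 + 2.37402 = 5.553020
B = 2.374020/5.553020 = 0.427519

Final: 0.427519


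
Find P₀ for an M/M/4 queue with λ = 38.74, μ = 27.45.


a = λ/μ = 38.74/27.45 = 1.4113; ρ = a/c = 0.3528
Σ_{k=0}^{3} a^k/k! (terms k=0..3) = 1.00000 + 1.41129 + 0.99587 + 0.46849 = 3.87566
Tail: a^4/(4!(1−ρ)) = 3.96706/(24·0.6472) = 0.25541
P₀ = 1/(3.87566 + 0.25541) = 1/4.13107 = 0.242068

Final: 0.242068


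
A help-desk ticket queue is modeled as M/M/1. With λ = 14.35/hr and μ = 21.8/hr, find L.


ρ = λ/μ = 14.35/21.8 = 0.6583
L = ρ/(1−ρ) = 0.6583/(1 − 0.6583) = 0.6583/0.3417 = 1.9262

Final: 1.9262


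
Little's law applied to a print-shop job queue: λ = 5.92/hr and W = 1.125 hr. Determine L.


L = λW = 5.92·1.125 = 6.6600

Final: 6.6600


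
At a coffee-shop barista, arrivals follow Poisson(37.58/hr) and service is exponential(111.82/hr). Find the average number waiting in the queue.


ρ = 37.58/111.82 = 0.3361
Lq = ρ²/(1−ρ) = 0.1129/0.6639 = 0.1701

Final: 0.1701


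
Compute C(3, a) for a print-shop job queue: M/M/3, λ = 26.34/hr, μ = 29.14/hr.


a = λ/μ = 0.9039; ρ = a/3 = 0.3013
P₀ = 0.401830 (from M/M/c formula)
C(c,a) = [a^c/(c!(1−ρ))]·P₀ = [0.73855/(6·0.6987)]·0.401830
= 0.17617·0.401830 = 0.070792

Final: 0.070792


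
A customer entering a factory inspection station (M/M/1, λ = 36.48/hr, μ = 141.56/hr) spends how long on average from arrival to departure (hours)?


W = 1/(μ−λ) = 1/(141.56 − 36.48) = 1/105.08 = 0.009517 hr

Final: 0.009517 hr


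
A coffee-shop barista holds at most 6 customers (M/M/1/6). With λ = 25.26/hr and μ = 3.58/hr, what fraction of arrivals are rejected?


ρ = λ/μ = 25.26/3.58 = 7.0559
P_K = (1−ρ)ρ^K/(1−ρ^(K+1)) = (-6.0559·123396.237419)/(1 − 870667.306483)
= -747271.069064/-870666.306483 = 0.858275

Final: 0.858275


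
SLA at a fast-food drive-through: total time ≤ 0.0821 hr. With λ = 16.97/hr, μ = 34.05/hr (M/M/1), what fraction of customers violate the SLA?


W ~ Exponential(μ−λ) for M/M/1.
μ − λ = 34.05 − 16.97 = 17.0800
P(W > t) = e^{−(μ−λ)t} = e^{−1.4023} = 0.246038

Final: 0.246038


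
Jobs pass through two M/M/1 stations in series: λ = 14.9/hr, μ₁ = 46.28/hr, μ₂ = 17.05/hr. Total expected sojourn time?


Each node sees arrival rate λ = 14.9/hr (tandem ⇒ throughput preserved).
W₁ = 1/(μ₁−λ) = 1/(46.28−14.9) = 0.03187 hr
W₂ = 1/(μ₂−λ) = 1/(17.05−14.9) = 0.46512 hr
W_total = W₁ + W₂ = 0.03187 + 0.46512 = 0.49698 hr

Final: 0.49698 hr


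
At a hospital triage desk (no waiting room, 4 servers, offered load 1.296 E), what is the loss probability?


B(c,a) = (a^c/c!) / Σ_{k=0}^{c} a^k/k!
a^4/4! = 0.117546
Σ terms (k=0..4): 1.00000 + 1.29600 + 0.83981 + 0.36280 + 0.11755 = 3.616151
B = 0.117546/3.616151 = 0.032506

Final: 0.032506


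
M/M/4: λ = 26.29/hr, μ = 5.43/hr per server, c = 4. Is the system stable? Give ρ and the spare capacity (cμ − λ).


Total capacity cμ = 4·5.43 = 21.72/hr
ρ = λ/(cμ) = 26.29/21.72 = 1.2104
Stable ⇔ ρ < 1: NO
Spare capacity = cμ − λ = 21.72 − 26.29 = -4.57/hr

Final: ρ = 1.2104; unstable; margin = -4.57/hr


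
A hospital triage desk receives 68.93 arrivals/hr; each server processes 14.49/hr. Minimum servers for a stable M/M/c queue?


Stability requires cμ > λ ⇔ c > λ/μ.
λ/μ = 68.93/14.49 = 4.7571
Minimum integer c = ⌊4.7571⌋ + 1 = 5
Check: 5·14.49 = 72.45 > 68.93, while 4·14.49 = 57.96 ≤ 68.93

Final: 5 servers


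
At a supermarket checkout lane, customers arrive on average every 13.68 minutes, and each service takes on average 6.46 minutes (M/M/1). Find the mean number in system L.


λ = 60/13.68 = 4.3860 /hr
μ = 60/6.46 = 9.2879 /hr
ρ = λ/μ = 4.3860/9.2879 = 0.4722
L = ρ/(1−ρ) = 0.4722/0.5278 = 0.8947

Final: 0.8947


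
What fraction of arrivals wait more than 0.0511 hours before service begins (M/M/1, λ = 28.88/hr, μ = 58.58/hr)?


ρ = 28.88/58.58 = 0.4930
P(Wq > t) = ρ·e^{−(μ−λ)t} = 0.4930·e^{−1.5177}
= 0.4930·0.219222 = 0.108077

Final: 0.108077


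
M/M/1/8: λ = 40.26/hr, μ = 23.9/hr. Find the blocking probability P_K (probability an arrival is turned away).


ρ = λ/μ = 40.26/23.9 = 1.6845
P_K = (1−ρ)ρ^K/(1−ρ^(K+1)) = (-0.6845·64.834618)/(1 − 109.215135)
= -44.380517/-108.215135 = 0.410114

Final: 0.410114


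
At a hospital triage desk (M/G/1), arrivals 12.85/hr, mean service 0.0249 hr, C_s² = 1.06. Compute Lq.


ρ = λ·E[S] = 12.85·0.0249 = 0.3200
Lq = ρ²(1+C_s²)/(2(1−ρ)) = 0.1024·(1+1.06)/(2·0.6800)
= 0.1024·2.0600/1.3601 = 0.15506

Final: 0.15506


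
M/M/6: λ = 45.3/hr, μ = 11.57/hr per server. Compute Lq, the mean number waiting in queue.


a = λ/μ = 3.9153; ρ = a/6 = 0.6525
P₀ = 0.018368
Lq = P₀·a^c·ρ / (c!·(1−ρ)²) = 0.018368·3602.37615·0.6525/(720·0.12072)
= 0.49676

Final: 0.49676


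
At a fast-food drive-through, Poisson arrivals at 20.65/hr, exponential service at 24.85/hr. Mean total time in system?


W = 1/(μ−λ) = 1/(24.85 − 20.65) = 1/4.20 = 0.2381 hr

Final: 0.2381 hr


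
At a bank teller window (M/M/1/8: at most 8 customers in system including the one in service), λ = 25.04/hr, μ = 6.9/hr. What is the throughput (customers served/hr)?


ρ = 3.6290; P_K = (1−ρ)ρ^8/(1−ρ^9) = 0.724448
λ_eff = λ(1 − P_K) = 25.04·(1 − 0.724448) = 25.04·0.275552 = 6.8998 /hr

Final: 6.8998 /hr


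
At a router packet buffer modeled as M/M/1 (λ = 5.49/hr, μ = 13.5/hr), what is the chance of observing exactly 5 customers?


ρ = 5.49/13.5 = 0.4067
P_n = (1−ρ)·ρ^n = (1 − 0.4067)·0.4067^5 = 0.5933·0.011122 = 0.006599

Final: 0.006599


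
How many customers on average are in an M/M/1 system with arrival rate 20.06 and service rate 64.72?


ρ = λ/μ = 20.06/64.72 = 0.3100
L = ρ/(1−ρ) = 0.3100/(1 − 0.3100) = 0.3100/0.6900 = 0.4492

Final: 0.4492


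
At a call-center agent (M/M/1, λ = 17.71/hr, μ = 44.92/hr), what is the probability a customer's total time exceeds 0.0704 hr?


W ~ Exponential(μ−λ) for M/M/1.
μ − λ = 44.92 − 17.71 = 27.2100
P(W > t) = e^{−(μ−λ)t} = e^{−1.9156} = 0.147256

Final: 0.147256


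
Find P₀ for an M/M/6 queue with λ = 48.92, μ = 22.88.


a = λ/μ = 48.92/22.88 = 2.1381; ρ = a/c = 0.3564
Σ_{k=0}^{5} a^k/k! (terms k=0..5) = 1.00000 + 2.13811 + 2.28576 + 1.62907 + 0.87078 + 0.37237 = 8.29610
Tail: a^6/(6!(1−ρ)) = 95.53941/(720·0.6436) = 0.20616
P₀ = 1/(8.29610 + 0.20616) = 1/8.50225 = 0.117616

Final: 0.117616


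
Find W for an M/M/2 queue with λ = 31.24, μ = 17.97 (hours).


a = 1.7385; ρ = 0.8692; P₀ = 0.069961
Lq = P₀·a^c·ρ/(c!(1−ρ)²) = 5.37337
Wq = Lq/λ = 5.37337/31.24 = 0.17200 hr
W = Wq + 1/μ = 0.17200 + 0.05565 = 0.22765 hr

Final: 0.22765 hr


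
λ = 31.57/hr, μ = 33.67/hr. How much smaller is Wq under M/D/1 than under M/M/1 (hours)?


ρ = 31.57/33.67 = 0.9376
Wq(M/M/1) = ρ/(μ−λ) = 0.9376/2.10 = 0.44649 hr
Wq(M/D/1) = ρ/(2(μ−λ)) = 0.22325 hr
Savings = 0.44649 − 0.22325 = 0.22325 hr

Final: 0.22325 hr


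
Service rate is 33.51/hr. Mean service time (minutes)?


Mean service time = 1/μ = 1/33.51 hour = 0.02984 hour
In minutes: 0.02984 × 60 = 1.7905 min

Final: 1.7905 min


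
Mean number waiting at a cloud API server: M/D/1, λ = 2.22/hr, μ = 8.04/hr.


ρ = 2.22/8.04 = 0.2761
M/D/1: Lq = ρ²/(2(1−ρ)) = 0.07624/(2·0.7239) = 0.05266

Final: 0.05266


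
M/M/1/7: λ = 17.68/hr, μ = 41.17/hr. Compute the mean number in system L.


ρ = 17.68/41.17 = 0.4294
L = ρ[1 − (K+1)ρ^K + Kρ^(K+1)] / [(1−ρ)(1−ρ^(K+1))]
Numerator: 0.4294·(1 − 8·0.002693 + 7·0.001157) = 0.423663
Denominator: (0.5706)·(0.998843) = 0.569901
L = 0.423663/0.569901 = 0.7434

Final: 0.7434


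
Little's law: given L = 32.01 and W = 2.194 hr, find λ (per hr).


λ = L/W = 32.01/2.194 = 14.5898 /hr

Final: 14.5898 /hr


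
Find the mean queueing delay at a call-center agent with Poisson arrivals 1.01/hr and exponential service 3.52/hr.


ρ = 1.01/3.52 = 0.2869
Wq = ρ/(μ−λ) = 0.2869/(3.52 − 1.01) = 0.2869/2.51 = 0.1143 hr

Final: 0.1143 hr


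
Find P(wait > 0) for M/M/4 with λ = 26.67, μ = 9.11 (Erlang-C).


a = λ/μ = 2.9276; ρ = a/4 = 0.7319
P₀ = 0.041999 (from M/M/c formula)
C(c,a) = [a^c/(c!(1−ρ))]·P₀ = [73.45453/(24·0.2681)]·0.041999
= 11.41540·0.041999 = 0.479437

Final: 0.479437


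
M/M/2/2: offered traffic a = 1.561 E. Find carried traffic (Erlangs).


B(2,1.561) = 0.322372 (Erlang-B)
Carried load = a(1 − B) = 1.561·(1 − 0.322372) = 1.561·0.677628 = 1.0578 E

Final: 1.0578 Erlangs


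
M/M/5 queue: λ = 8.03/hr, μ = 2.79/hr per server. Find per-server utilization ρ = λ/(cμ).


ρ = λ/(cμ) = 8.03/(5·2.79) = 8.03/13.95 = 0.5756

Final: 0.5756


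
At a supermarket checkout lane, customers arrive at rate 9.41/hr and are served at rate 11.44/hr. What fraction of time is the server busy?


ρ = λ/μ = 9.41/11.44 = 0.8226

Final: 0.8226


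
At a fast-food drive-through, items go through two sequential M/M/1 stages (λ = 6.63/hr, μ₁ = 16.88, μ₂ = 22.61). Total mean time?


Each node sees arrival rate λ = 6.63/hr (tandem ⇒ throughput preserved).
W₁ = 1/(μ₁−λ) = 1/(16.88−6.63) = 0.09756 hr
W₂ = 1/(μ₂−λ) = 1/(22.61−6.63) = 0.06258 hr
W_total = W₁ + W₂ = 0.09756 + 0.06258 = 0.16014 hr

Final: 0.16014 hr


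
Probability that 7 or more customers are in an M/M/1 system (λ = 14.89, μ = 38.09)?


ρ = 14.89/38.09 = 0.3909
P(N ≥ n) = ρ^n = 0.3909^7 = 0.001395

Final: 0.001395


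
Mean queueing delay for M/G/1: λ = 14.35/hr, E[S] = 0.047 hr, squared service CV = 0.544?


ρ = λ·E[S] = 14.35·0.047 = 0.6744
E[S²] = E[S]²(1+C_s²) = 0.047²·(1+0.544) = 0.003411
Wq = λ·E[S²]/(2(1−ρ)) = 14.35·0.003411/(2·0.3256) = 0.07517 hr

Final: 0.07517 hr


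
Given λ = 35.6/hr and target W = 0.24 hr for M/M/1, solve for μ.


W = 1/(μ−λ) ⇒ μ − λ = 1/W = 1/0.24 = 4.1667
μ = λ + 1/W = 35.6 + 4.1667 = 39.7667 per hr

Final: 39.7667 /hr


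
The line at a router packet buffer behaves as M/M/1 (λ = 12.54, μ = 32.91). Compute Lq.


ρ = 12.54/32.91 = 0.3810
Lq = ρ²/(1−ρ) = 0.1452/0.6190 = 0.2346

Final: 0.2346


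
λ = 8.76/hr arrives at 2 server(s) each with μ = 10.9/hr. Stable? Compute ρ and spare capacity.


Total capacity cμ = 2·10.9 = 21.80/hr
ρ = λ/(cμ) = 8.76/21.80 = 0.4018
Stable ⇔ ρ < 1: YES
Spare capacity = cμ − λ = 21.80 − 8.76 = 13.04/hr

Final: ρ = 0.4018; stable; margin = 13.04/hr


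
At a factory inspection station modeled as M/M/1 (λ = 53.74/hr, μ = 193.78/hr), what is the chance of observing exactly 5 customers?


ρ = 53.74/193.78 = 0.2773
P_n = (1−ρ)·ρ^n = (1 − 0.2773)·0.2773^5 = 0.7227·0.001640 = 0.001185

Final: 0.001185


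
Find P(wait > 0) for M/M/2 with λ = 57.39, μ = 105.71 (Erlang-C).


a = λ/μ = 0.5429; ρ = a/2 = 0.2715
P₀ = 0.573007 (from M/M/c formula)
C(c,a) = [a^c/(c!(1−ρ))]·P₀ = [0.29474/(2·0.7285)]·0.573007
= 0.20228·0.573007 = 0.115907

Final: 0.115907


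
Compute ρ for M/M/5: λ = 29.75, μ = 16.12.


ρ = λ/(cμ) = 29.75/(5·16.12) = 29.75/80.60 = 0.3691

Final: 0.3691


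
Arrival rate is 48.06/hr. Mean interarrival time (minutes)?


Mean interarrival time = 1/λ = 1/48.06 hour = 0.02081 hour
In minutes: 0.02081 × 60 = 1.2484 min

Final: 1.2484 min


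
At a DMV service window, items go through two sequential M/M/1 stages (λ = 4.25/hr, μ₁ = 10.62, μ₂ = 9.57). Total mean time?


Each node sees arrival rate λ = 4.25/hr (tandem ⇒ throughput preserved).
W₁ = 1/(μ₁−λ) = 1/(10.62−4.25) = 0.15699 hr
W₂ = 1/(μ₂−λ) = 1/(9.57−4.25) = 0.18797 hr
W_total = W₁ + W₂ = 0.15699 + 0.18797 = 0.34496 hr

Final: 0.34496 hr


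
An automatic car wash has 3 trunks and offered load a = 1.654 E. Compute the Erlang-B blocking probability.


B(c,a) = (a^c/c!) / Σ_{k=0}^{c} a^k/k!
a^3/3! = 0.754146
Σ terms (k=0..3): 1.00000 + 1.65400 + 1.36786 + 0.75415 = 4.776004
B = 0.754146/4.776004 = 0.157903

Final: 0.157903


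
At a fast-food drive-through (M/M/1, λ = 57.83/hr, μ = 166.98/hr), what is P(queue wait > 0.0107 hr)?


ρ = 57.83/166.98 = 0.3463
P(Wq > t) = ρ·e^{−(μ−λ)t} = 0.3463·e^{−1.1679}
= 0.3463·0.311018 = 0.107714

Final: 0.107714


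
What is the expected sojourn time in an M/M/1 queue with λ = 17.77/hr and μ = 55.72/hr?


W = 1/(μ−λ) = 1/(55.72 − 17.77) = 1/37.95 = 0.02635 hr

Final: 0.02635 hr


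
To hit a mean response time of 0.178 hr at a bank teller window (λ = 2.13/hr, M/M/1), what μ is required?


W = 1/(μ−λ) ⇒ μ − λ = 1/W = 1/0.178 = 5.6180
μ = λ + 1/W = 2.13 + 5.6180 = 7.7480 per hr

Final: 7.7480 /hr


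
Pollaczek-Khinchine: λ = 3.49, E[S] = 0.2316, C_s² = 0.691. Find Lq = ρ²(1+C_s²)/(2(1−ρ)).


ρ = λ·E[S] = 3.49·0.2316 = 0.8083
Lq = ρ²(1+C_s²)/(2(1−ρ)) = 0.6533·(1+0.691)/(2·0.1917)
= 0.6533·1.6910/0.3834 = 2.88127

Final: 2.88127


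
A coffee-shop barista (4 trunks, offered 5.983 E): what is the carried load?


B(4,5.983) = 0.468476 (Erlang-B)
Carried load = a(1 − B) = 5.983·(1 − 0.468476) = 5.983·0.531524 = 3.1801 E

Final: 3.1801 Erlangs


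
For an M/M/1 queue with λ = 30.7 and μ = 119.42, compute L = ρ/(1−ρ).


ρ = λ/μ = 30.7/119.42 = 0.2571
L = ρ/(1−ρ) = 0.2571/(1 − 0.2571) = 0.2571/0.7429 = 0.3460

Final: 0.3460


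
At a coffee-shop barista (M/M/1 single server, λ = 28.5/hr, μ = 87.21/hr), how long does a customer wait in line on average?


ρ = 28.5/87.21 = 0.3268
Wq = ρ/(μ−λ) = 0.3268/(87.21 − 28.5) = 0.3268/58.71 = 0.005566 hr

Final: 0.005566 hr


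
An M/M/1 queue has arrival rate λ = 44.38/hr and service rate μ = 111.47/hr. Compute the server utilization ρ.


ρ = λ/μ = 44.38/111.47 = 0.3981

Final: 0.3981


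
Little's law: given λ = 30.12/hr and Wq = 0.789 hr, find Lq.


Lq = λWq = 30.12·0.789 = 23.7647

Final: 23.7647


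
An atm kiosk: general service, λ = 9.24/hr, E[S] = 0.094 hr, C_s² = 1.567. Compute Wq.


ρ = λ·E[S] = 9.24·0.094 = 0.8686
E[S²] = E[S]²(1+C_s²) = 0.094²·(1+1.567) = 0.022682
Wq = λ·E[S²]/(2(1−ρ)) = 9.24·0.022682/(2·0.1314) = 0.79725 hr

Final: 0.79725 hr


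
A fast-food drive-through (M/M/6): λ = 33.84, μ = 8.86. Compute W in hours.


a = 3.8194; ρ = 0.6366; P₀ = 0.020448
Lq = P₀·a^c·ρ/(c!(1−ρ)²) = 0.42492
Wq = Lq/λ = 0.42492/33.84 = 0.01256 hr
W = Wq + 1/μ = 0.01256 + 0.11287 = 0.12542 hr

Final: 0.12542 hr


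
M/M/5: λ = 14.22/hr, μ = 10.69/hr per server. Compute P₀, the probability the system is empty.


a = λ/μ = 14.22/10.69 = 1.3302; ρ = a/c = 0.2660
Σ_{k=0}^{4} a^k/k! (terms k=0..4) = 1.00000 + 1.33022 + 0.88474 + 0.39230 + 0.13046 = 3.73771
Tail: a^5/(5!(1−ρ)) = 4.16495/(120·0.7340) = 0.04729
P₀ = 1/(3.73771 + 0.04729) = 1/3.78500 = 0.264201

Final: 0.264201


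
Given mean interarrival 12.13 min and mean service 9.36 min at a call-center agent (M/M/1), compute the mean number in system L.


λ = 60/12.13 = 4.9464 /hr
μ = 60/9.36 = 6.4103 /hr
ρ = λ/μ = 4.9464/6.4103 = 0.7716
L = ρ/(1−ρ) = 0.7716/0.2284 = 3.3791

Final: 3.3791


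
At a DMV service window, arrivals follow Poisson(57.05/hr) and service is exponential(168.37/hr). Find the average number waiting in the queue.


ρ = 57.05/168.37 = 0.3388
Lq = ρ²/(1−ρ) = 0.1148/0.6612 = 0.1736

Final: 0.1736


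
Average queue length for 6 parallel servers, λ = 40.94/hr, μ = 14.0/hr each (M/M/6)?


a = λ/μ = 2.9243; ρ = a/6 = 0.4874
P₀ = 0.052935
Lq = P₀·a^c·ρ / (c!·(1−ρ)²) = 0.052935·625.34375·0.4874/(720·0.26278)
= 0.08527

Final: 0.08527


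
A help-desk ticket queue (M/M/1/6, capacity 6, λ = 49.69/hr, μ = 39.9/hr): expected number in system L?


ρ = 49.69/39.9 = 1.2454
L = ρ[1 − (K+1)ρ^K + Kρ^(K+1)] / [(1−ρ)(1−ρ^(K+1))]
Numerator: 1.2454·(1 − 7·3.730582 + 6·4.645930) = 3.439081
Denominator: (-0.2454)·(-3.645930) = 0.894578
L = 3.439081/0.894578 = 3.8444

Final: 3.8444


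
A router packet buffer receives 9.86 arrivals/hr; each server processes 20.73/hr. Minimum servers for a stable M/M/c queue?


Stability requires cμ > λ ⇔ c > λ/μ.
λ/μ = 9.86/20.73 = 0.4756
Minimum integer c = ⌊0.4756⌋ + 1 = 1
Check: 1·20.73 = 20.73 > 9.86, while 0·20.73 = 0.00 ≤ 9.86

Final: 1 servers


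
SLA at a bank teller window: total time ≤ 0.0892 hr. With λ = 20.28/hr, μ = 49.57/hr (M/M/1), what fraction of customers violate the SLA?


W ~ Exponential(μ−λ) for M/M/1.
μ − λ = 49.57 − 20.28 = 29.2900
P(W > t) = e^{−(μ−λ)t} = e^{−2.6127} = 0.073339

Final: 0.073339


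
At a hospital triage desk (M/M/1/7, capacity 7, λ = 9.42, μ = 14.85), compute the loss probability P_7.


ρ = λ/μ = 9.42/14.85 = 0.6343
P_K = (1−ρ)ρ^K/(1−ρ^(K+1)) = (0.3657·0.041331)/(1 − 0.026218)
= 0.015113/0.973782 = 0.015520

Final: 0.015520


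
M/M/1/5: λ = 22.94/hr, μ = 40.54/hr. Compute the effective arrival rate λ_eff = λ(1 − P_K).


ρ = 0.5659; P_K = (1−ρ)ρ^5/(1−ρ^6) = 0.026042
λ_eff = λ(1 − P_K) = 22.94·(1 − 0.026042) = 22.94·0.973958 = 22.3426 /hr

Final: 22.3426 /hr


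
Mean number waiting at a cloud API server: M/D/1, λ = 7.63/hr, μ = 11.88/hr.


ρ = 7.63/11.88 = 0.6423
M/D/1: Lq = ρ²/(2(1−ρ)) = 0.4125/(2·0.3577) = 0.57652

Final: 0.57652


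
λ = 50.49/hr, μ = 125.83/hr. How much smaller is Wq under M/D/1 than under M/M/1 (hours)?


ρ = 50.49/125.83 = 0.4013
Wq(M/M/1) = ρ/(μ−λ) = 0.4013/75.34 = 0.005326 hr
Wq(M/D/1) = ρ/(2(μ−λ)) = 0.002663 hr
Savings = 0.005326 − 0.002663 = 0.002663 hr

Final: 0.002663 hr


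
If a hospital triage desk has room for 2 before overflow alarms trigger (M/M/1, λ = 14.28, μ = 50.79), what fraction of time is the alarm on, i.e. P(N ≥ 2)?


ρ = 14.28/50.79 = 0.2812
P(N ≥ n) = ρ^n = 0.2812^2 = 0.079050

Final: 0.079050


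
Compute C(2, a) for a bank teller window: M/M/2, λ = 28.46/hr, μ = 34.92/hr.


a = λ/μ = 0.8150; ρ = a/2 = 0.4075
P₀ = 0.420956 (from M/M/c formula)
C(c,a) = [a^c/(c!(1−ρ))]·P₀ = [0.66423/(2·0.5925)]·0.420956
= 0.56054·0.420956 = 0.235962

Final: 0.235962


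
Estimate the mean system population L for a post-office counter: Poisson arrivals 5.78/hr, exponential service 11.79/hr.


ρ = λ/μ = 5.78/11.79 = 0.4902
L = ρ/(1−ρ) = 0.4902/(1 − 0.4902) = 0.4902/0.5098 = 0.9617

Final: 0.9617


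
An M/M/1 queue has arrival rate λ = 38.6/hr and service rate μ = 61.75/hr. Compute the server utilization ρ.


ρ = λ/μ = 38.6/61.75 = 0.6251

Final: 0.6251


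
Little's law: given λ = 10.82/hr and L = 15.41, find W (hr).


W = L/λ = 15.41/10.82 = 1.4242 hr

Final: 1.4242 hr


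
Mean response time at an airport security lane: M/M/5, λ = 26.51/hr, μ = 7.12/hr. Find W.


a = 3.7233; ρ = 0.7447; P₀ = 0.019373
Lq = P₀·a^c·ρ/(c!(1−ρ)²) = 1.31944
Wq = Lq/λ = 1.31944/26.51 = 0.04977 hr
W = Wq + 1/μ = 0.04977 + 0.14045 = 0.19022 hr

Final: 0.19022 hr


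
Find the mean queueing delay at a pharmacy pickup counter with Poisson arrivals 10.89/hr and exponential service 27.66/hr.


ρ = 10.89/27.66 = 0.3937
Wq = ρ/(μ−λ) = 0.3937/(27.66 − 10.89) = 0.3937/16.77 = 0.02348 hr

Final: 0.02348 hr


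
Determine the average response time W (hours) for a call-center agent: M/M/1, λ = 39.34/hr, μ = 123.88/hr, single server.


W = 1/(μ−λ) = 1/(123.88 − 39.34) = 1/84.54 = 0.01183 hr

Final: 0.01183 hr


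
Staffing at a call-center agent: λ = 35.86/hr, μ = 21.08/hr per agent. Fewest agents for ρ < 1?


Stability requires cμ > λ ⇔ c > λ/μ.
λ/μ = 35.86/21.08 = 1.7011
Minimum integer c = ⌊1.7011⌋ + 1 = 2
Check: 2·21.08 = 42.16 > 35.86, while 1·21.08 = 21.08 ≤ 35.86

Final: 2 servers


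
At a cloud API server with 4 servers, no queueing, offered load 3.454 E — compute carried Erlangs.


B(4,3.454) = 0.255428 (Erlang-B)
Carried load = a(1 − B) = 3.454·(1 − 0.255428) = 3.454·0.744572 = 2.5718 E

Final: 2.5718 Erlangs


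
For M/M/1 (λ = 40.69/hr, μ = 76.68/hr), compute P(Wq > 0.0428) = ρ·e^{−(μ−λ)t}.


ρ = 40.69/76.68 = 0.5306
P(Wq > t) = ρ·e^{−(μ−λ)t} = 0.5306·e^{−1.5404}
= 0.5306·0.214301 = 0.113718

Final: 0.113718


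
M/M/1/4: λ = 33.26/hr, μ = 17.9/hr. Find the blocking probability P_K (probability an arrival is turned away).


ρ = λ/μ = 33.26/17.9 = 1.8581
P_K = (1−ρ)ρ^K/(1−ρ^(K+1)) = (-0.8581·11.920016)/(1 − 22.148589)
= -10.228573/-21.148589 = 0.483653

Final: 0.483653


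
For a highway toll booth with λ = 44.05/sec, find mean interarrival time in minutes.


Mean interarrival time = 1/λ = 1/44.05 second = 0.02270 second
In minutes: 0.02270 × 0.0166667 = 0.0003784 min

Final: 0.0003784 min


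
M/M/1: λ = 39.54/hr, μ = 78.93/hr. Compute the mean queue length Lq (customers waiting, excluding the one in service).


ρ = 39.54/78.93 = 0.5010
Lq = ρ²/(1−ρ) = 0.2510/0.4990 = 0.5029

Final: 0.5029


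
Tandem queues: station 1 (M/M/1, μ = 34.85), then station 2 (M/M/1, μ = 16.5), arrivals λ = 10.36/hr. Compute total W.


Each node sees arrival rate λ = 10.36/hr (tandem ⇒ throughput preserved).
W₁ = 1/(μ₁−λ) = 1/(34.85−10.36) = 0.04083 hr
W₂ = 1/(μ₂−λ) = 1/(16.5−10.36) = 0.16287 hr
W_total = W₁ + W₂ = 0.04083 + 0.16287 = 0.20370 hr

Final: 0.20370 hr


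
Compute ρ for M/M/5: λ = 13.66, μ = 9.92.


ρ = λ/(cμ) = 13.66/(5·9.92) = 13.66/49.60 = 0.2754

Final: 0.2754


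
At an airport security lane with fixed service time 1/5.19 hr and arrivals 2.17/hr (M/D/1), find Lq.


ρ = 2.17/5.19 = 0.4181
M/D/1: Lq = ρ²/(2(1−ρ)) = 0.1748/(2·0.5819) = 0.15022

Final: 0.15022
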